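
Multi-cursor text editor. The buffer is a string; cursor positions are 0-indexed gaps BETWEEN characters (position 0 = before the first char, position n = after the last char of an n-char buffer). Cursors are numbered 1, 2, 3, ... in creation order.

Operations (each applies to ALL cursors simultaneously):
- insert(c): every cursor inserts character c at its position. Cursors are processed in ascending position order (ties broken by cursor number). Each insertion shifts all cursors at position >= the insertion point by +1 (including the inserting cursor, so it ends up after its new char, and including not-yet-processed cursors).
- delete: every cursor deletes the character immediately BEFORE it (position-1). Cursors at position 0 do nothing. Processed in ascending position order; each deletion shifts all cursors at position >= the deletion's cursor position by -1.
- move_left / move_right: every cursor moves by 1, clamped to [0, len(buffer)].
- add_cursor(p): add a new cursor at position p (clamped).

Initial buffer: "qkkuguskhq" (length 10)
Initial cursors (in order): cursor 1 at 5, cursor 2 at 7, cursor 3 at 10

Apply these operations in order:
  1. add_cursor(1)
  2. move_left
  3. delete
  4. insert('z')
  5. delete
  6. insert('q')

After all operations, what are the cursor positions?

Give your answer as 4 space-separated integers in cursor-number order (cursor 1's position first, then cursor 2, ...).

After op 1 (add_cursor(1)): buffer="qkkuguskhq" (len 10), cursors c4@1 c1@5 c2@7 c3@10, authorship ..........
After op 2 (move_left): buffer="qkkuguskhq" (len 10), cursors c4@0 c1@4 c2@6 c3@9, authorship ..........
After op 3 (delete): buffer="qkkgskq" (len 7), cursors c4@0 c1@3 c2@4 c3@6, authorship .......
After op 4 (insert('z')): buffer="zqkkzgzskzq" (len 11), cursors c4@1 c1@5 c2@7 c3@10, authorship 4...1.2..3.
After op 5 (delete): buffer="qkkgskq" (len 7), cursors c4@0 c1@3 c2@4 c3@6, authorship .......
After op 6 (insert('q')): buffer="qqkkqgqskqq" (len 11), cursors c4@1 c1@5 c2@7 c3@10, authorship 4...1.2..3.

Answer: 5 7 10 1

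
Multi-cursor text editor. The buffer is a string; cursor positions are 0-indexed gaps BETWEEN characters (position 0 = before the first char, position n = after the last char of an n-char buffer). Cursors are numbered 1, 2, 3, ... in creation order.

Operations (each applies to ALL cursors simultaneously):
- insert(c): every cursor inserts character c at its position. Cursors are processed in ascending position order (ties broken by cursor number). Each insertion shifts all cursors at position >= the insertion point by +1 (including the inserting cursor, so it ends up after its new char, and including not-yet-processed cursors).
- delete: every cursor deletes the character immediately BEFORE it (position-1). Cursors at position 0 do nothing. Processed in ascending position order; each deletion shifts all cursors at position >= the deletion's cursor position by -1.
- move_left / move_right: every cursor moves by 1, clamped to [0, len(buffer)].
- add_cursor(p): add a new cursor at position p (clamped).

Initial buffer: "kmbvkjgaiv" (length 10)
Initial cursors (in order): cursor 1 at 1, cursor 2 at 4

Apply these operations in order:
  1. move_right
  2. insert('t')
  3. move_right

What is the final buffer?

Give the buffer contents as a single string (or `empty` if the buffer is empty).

Answer: kmtbvktjgaiv

Derivation:
After op 1 (move_right): buffer="kmbvkjgaiv" (len 10), cursors c1@2 c2@5, authorship ..........
After op 2 (insert('t')): buffer="kmtbvktjgaiv" (len 12), cursors c1@3 c2@7, authorship ..1...2.....
After op 3 (move_right): buffer="kmtbvktjgaiv" (len 12), cursors c1@4 c2@8, authorship ..1...2.....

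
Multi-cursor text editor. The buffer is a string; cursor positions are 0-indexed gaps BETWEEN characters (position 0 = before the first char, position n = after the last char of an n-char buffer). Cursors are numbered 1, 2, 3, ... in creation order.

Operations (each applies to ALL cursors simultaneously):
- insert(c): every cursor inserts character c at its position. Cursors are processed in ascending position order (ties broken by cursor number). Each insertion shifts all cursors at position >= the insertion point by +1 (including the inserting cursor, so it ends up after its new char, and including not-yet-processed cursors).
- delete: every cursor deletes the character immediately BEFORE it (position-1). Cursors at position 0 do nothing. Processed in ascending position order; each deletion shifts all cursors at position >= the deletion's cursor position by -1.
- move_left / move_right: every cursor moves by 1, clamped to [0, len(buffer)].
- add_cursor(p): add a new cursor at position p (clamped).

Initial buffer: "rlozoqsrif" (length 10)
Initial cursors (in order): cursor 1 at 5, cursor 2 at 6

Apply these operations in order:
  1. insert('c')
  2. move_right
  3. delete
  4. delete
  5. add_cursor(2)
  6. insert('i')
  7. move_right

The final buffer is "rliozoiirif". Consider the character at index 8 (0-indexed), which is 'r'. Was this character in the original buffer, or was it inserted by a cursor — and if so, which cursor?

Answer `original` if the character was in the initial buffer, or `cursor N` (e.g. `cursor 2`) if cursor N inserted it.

Answer: original

Derivation:
After op 1 (insert('c')): buffer="rlozocqcsrif" (len 12), cursors c1@6 c2@8, authorship .....1.2....
After op 2 (move_right): buffer="rlozocqcsrif" (len 12), cursors c1@7 c2@9, authorship .....1.2....
After op 3 (delete): buffer="rlozoccrif" (len 10), cursors c1@6 c2@7, authorship .....12...
After op 4 (delete): buffer="rlozorif" (len 8), cursors c1@5 c2@5, authorship ........
After op 5 (add_cursor(2)): buffer="rlozorif" (len 8), cursors c3@2 c1@5 c2@5, authorship ........
After op 6 (insert('i')): buffer="rliozoiirif" (len 11), cursors c3@3 c1@8 c2@8, authorship ..3...12...
After op 7 (move_right): buffer="rliozoiirif" (len 11), cursors c3@4 c1@9 c2@9, authorship ..3...12...
Authorship (.=original, N=cursor N): . . 3 . . . 1 2 . . .
Index 8: author = original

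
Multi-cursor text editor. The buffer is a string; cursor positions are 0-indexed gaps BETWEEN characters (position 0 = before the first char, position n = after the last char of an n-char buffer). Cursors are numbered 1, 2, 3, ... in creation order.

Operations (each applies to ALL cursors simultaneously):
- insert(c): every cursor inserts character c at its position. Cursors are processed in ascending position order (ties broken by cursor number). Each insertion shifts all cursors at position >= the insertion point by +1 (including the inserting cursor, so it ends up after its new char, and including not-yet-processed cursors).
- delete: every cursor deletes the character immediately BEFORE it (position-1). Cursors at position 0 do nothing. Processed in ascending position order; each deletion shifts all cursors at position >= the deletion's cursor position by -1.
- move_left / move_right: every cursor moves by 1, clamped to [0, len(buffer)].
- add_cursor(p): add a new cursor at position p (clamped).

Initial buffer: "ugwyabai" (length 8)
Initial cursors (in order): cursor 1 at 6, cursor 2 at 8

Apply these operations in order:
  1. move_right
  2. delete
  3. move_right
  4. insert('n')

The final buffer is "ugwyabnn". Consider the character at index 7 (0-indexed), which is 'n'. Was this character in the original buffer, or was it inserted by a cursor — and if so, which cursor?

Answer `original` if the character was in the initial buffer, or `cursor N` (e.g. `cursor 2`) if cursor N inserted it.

Answer: cursor 2

Derivation:
After op 1 (move_right): buffer="ugwyabai" (len 8), cursors c1@7 c2@8, authorship ........
After op 2 (delete): buffer="ugwyab" (len 6), cursors c1@6 c2@6, authorship ......
After op 3 (move_right): buffer="ugwyab" (len 6), cursors c1@6 c2@6, authorship ......
After op 4 (insert('n')): buffer="ugwyabnn" (len 8), cursors c1@8 c2@8, authorship ......12
Authorship (.=original, N=cursor N): . . . . . . 1 2
Index 7: author = 2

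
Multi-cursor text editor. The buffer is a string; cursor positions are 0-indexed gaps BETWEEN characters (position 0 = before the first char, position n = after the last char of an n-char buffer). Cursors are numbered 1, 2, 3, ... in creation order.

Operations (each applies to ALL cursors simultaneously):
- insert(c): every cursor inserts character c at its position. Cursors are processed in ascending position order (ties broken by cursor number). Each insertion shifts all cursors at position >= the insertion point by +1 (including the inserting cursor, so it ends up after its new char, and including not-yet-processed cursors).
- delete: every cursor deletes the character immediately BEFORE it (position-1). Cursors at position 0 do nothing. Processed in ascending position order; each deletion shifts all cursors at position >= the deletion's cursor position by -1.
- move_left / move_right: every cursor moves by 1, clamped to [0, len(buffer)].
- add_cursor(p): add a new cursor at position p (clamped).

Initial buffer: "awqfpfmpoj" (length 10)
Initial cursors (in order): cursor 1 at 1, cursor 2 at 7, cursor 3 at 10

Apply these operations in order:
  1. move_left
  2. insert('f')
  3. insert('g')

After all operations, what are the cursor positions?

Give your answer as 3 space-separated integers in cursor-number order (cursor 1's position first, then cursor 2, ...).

Answer: 2 10 15

Derivation:
After op 1 (move_left): buffer="awqfpfmpoj" (len 10), cursors c1@0 c2@6 c3@9, authorship ..........
After op 2 (insert('f')): buffer="fawqfpffmpofj" (len 13), cursors c1@1 c2@8 c3@12, authorship 1......2...3.
After op 3 (insert('g')): buffer="fgawqfpffgmpofgj" (len 16), cursors c1@2 c2@10 c3@15, authorship 11......22...33.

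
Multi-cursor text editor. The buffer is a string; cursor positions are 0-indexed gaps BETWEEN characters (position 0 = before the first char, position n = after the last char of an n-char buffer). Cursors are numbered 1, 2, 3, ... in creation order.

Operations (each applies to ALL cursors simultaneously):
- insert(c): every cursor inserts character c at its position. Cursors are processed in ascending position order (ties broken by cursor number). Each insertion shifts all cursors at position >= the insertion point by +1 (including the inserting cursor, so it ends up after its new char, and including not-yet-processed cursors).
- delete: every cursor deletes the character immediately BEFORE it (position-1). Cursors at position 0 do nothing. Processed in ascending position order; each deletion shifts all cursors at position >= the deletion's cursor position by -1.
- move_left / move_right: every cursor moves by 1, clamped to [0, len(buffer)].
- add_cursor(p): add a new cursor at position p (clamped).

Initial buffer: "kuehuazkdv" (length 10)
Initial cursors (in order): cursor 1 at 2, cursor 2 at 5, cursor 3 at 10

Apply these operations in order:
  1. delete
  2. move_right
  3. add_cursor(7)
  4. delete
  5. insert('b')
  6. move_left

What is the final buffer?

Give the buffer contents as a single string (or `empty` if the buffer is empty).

Answer: kbhbzbb

Derivation:
After op 1 (delete): buffer="kehazkd" (len 7), cursors c1@1 c2@3 c3@7, authorship .......
After op 2 (move_right): buffer="kehazkd" (len 7), cursors c1@2 c2@4 c3@7, authorship .......
After op 3 (add_cursor(7)): buffer="kehazkd" (len 7), cursors c1@2 c2@4 c3@7 c4@7, authorship .......
After op 4 (delete): buffer="khz" (len 3), cursors c1@1 c2@2 c3@3 c4@3, authorship ...
After op 5 (insert('b')): buffer="kbhbzbb" (len 7), cursors c1@2 c2@4 c3@7 c4@7, authorship .1.2.34
After op 6 (move_left): buffer="kbhbzbb" (len 7), cursors c1@1 c2@3 c3@6 c4@6, authorship .1.2.34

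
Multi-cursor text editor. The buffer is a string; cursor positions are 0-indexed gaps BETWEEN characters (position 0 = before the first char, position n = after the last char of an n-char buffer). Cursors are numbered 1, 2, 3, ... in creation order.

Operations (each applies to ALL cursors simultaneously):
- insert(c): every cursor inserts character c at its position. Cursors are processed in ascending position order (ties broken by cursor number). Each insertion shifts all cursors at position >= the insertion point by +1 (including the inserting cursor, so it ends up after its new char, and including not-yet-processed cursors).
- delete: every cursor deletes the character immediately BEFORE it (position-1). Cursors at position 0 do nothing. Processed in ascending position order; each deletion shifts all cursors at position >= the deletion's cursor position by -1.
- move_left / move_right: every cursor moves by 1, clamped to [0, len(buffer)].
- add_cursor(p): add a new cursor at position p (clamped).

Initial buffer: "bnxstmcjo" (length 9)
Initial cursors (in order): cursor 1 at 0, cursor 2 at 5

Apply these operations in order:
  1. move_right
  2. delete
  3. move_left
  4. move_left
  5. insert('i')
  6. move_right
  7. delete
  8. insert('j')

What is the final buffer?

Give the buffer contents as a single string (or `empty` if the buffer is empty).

Answer: ijxijtcjo

Derivation:
After op 1 (move_right): buffer="bnxstmcjo" (len 9), cursors c1@1 c2@6, authorship .........
After op 2 (delete): buffer="nxstcjo" (len 7), cursors c1@0 c2@4, authorship .......
After op 3 (move_left): buffer="nxstcjo" (len 7), cursors c1@0 c2@3, authorship .......
After op 4 (move_left): buffer="nxstcjo" (len 7), cursors c1@0 c2@2, authorship .......
After op 5 (insert('i')): buffer="inxistcjo" (len 9), cursors c1@1 c2@4, authorship 1..2.....
After op 6 (move_right): buffer="inxistcjo" (len 9), cursors c1@2 c2@5, authorship 1..2.....
After op 7 (delete): buffer="ixitcjo" (len 7), cursors c1@1 c2@3, authorship 1.2....
After op 8 (insert('j')): buffer="ijxijtcjo" (len 9), cursors c1@2 c2@5, authorship 11.22....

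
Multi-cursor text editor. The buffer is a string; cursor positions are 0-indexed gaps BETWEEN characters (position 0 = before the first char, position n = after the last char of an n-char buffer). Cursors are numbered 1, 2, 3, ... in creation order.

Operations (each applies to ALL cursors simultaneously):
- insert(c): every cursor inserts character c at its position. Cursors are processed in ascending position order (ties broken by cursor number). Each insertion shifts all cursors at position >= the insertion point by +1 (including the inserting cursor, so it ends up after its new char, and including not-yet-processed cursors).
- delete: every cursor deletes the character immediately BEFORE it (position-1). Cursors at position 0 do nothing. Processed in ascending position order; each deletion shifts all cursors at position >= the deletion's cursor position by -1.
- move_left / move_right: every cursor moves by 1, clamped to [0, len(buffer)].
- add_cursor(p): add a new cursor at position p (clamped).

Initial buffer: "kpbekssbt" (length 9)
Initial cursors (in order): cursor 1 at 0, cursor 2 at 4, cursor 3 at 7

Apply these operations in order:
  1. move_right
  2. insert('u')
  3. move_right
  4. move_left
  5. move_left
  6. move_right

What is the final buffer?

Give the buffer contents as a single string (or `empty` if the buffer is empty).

Answer: kupbekussbut

Derivation:
After op 1 (move_right): buffer="kpbekssbt" (len 9), cursors c1@1 c2@5 c3@8, authorship .........
After op 2 (insert('u')): buffer="kupbekussbut" (len 12), cursors c1@2 c2@7 c3@11, authorship .1....2...3.
After op 3 (move_right): buffer="kupbekussbut" (len 12), cursors c1@3 c2@8 c3@12, authorship .1....2...3.
After op 4 (move_left): buffer="kupbekussbut" (len 12), cursors c1@2 c2@7 c3@11, authorship .1....2...3.
After op 5 (move_left): buffer="kupbekussbut" (len 12), cursors c1@1 c2@6 c3@10, authorship .1....2...3.
After op 6 (move_right): buffer="kupbekussbut" (len 12), cursors c1@2 c2@7 c3@11, authorship .1....2...3.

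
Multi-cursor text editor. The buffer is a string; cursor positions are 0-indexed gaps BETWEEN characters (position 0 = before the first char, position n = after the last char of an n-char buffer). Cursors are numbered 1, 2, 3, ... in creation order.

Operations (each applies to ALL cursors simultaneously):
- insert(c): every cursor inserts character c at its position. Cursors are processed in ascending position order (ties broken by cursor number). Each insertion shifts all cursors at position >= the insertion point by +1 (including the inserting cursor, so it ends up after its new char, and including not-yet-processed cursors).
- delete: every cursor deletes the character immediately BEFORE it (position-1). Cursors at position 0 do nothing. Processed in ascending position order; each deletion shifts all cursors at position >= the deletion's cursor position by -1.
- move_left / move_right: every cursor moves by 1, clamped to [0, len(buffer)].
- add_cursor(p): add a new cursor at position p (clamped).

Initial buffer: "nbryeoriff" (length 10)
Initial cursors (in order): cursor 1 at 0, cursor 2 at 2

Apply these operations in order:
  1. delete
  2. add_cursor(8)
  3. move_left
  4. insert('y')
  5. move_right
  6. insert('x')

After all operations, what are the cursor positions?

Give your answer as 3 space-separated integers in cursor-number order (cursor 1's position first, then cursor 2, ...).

After op 1 (delete): buffer="nryeoriff" (len 9), cursors c1@0 c2@1, authorship .........
After op 2 (add_cursor(8)): buffer="nryeoriff" (len 9), cursors c1@0 c2@1 c3@8, authorship .........
After op 3 (move_left): buffer="nryeoriff" (len 9), cursors c1@0 c2@0 c3@7, authorship .........
After op 4 (insert('y')): buffer="yynryeoriyff" (len 12), cursors c1@2 c2@2 c3@10, authorship 12.......3..
After op 5 (move_right): buffer="yynryeoriyff" (len 12), cursors c1@3 c2@3 c3@11, authorship 12.......3..
After op 6 (insert('x')): buffer="yynxxryeoriyfxf" (len 15), cursors c1@5 c2@5 c3@14, authorship 12.12......3.3.

Answer: 5 5 14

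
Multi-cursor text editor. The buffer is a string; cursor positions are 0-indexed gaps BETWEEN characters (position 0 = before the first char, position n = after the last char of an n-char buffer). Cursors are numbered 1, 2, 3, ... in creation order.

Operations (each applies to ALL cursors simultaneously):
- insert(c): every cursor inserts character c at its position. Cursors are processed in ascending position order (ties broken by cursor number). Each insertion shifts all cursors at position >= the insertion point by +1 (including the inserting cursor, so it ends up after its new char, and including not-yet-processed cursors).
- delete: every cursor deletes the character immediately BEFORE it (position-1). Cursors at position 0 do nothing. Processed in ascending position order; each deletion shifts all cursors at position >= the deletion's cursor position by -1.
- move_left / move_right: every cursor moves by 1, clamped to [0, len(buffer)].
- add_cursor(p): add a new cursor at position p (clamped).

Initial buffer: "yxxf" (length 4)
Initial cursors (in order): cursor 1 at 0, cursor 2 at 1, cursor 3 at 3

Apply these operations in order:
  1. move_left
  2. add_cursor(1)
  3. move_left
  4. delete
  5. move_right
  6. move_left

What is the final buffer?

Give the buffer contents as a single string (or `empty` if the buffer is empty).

Answer: xxf

Derivation:
After op 1 (move_left): buffer="yxxf" (len 4), cursors c1@0 c2@0 c3@2, authorship ....
After op 2 (add_cursor(1)): buffer="yxxf" (len 4), cursors c1@0 c2@0 c4@1 c3@2, authorship ....
After op 3 (move_left): buffer="yxxf" (len 4), cursors c1@0 c2@0 c4@0 c3@1, authorship ....
After op 4 (delete): buffer="xxf" (len 3), cursors c1@0 c2@0 c3@0 c4@0, authorship ...
After op 5 (move_right): buffer="xxf" (len 3), cursors c1@1 c2@1 c3@1 c4@1, authorship ...
After op 6 (move_left): buffer="xxf" (len 3), cursors c1@0 c2@0 c3@0 c4@0, authorship ...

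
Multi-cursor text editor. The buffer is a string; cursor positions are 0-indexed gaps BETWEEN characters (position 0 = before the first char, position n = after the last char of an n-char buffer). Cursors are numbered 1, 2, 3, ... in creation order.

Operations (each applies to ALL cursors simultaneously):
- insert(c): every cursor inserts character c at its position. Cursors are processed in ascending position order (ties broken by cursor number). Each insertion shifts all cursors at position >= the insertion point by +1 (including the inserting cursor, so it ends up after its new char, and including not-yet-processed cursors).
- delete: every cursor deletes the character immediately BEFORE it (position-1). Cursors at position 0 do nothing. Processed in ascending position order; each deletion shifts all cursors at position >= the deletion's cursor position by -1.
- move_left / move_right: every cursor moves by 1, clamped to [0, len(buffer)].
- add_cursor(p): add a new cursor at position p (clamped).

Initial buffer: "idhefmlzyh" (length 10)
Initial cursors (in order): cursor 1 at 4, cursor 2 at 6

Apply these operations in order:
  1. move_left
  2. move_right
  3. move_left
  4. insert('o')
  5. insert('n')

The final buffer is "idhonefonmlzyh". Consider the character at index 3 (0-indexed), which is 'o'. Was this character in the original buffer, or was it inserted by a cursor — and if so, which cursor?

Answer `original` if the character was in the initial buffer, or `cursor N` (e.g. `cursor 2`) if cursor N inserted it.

After op 1 (move_left): buffer="idhefmlzyh" (len 10), cursors c1@3 c2@5, authorship ..........
After op 2 (move_right): buffer="idhefmlzyh" (len 10), cursors c1@4 c2@6, authorship ..........
After op 3 (move_left): buffer="idhefmlzyh" (len 10), cursors c1@3 c2@5, authorship ..........
After op 4 (insert('o')): buffer="idhoefomlzyh" (len 12), cursors c1@4 c2@7, authorship ...1..2.....
After op 5 (insert('n')): buffer="idhonefonmlzyh" (len 14), cursors c1@5 c2@9, authorship ...11..22.....
Authorship (.=original, N=cursor N): . . . 1 1 . . 2 2 . . . . .
Index 3: author = 1

Answer: cursor 1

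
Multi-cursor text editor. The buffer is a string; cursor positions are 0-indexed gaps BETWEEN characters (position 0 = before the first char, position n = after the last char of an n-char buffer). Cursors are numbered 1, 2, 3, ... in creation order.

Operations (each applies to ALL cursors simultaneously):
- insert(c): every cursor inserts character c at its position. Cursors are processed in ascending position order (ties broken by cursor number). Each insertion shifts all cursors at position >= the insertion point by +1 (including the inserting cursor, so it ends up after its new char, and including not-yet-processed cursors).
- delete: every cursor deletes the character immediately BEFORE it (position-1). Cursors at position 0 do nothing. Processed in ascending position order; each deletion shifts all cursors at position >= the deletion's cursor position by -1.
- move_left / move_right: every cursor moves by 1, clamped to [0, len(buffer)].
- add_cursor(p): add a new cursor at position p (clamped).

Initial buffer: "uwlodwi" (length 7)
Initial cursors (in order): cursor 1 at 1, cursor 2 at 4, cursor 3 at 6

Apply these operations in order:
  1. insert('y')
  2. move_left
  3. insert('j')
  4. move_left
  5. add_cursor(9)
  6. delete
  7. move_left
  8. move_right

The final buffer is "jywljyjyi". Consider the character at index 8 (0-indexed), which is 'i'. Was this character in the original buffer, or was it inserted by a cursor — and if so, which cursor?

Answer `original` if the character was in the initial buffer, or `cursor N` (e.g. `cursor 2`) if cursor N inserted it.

After op 1 (insert('y')): buffer="uywloydwyi" (len 10), cursors c1@2 c2@6 c3@9, authorship .1...2..3.
After op 2 (move_left): buffer="uywloydwyi" (len 10), cursors c1@1 c2@5 c3@8, authorship .1...2..3.
After op 3 (insert('j')): buffer="ujywlojydwjyi" (len 13), cursors c1@2 c2@7 c3@11, authorship .11...22..33.
After op 4 (move_left): buffer="ujywlojydwjyi" (len 13), cursors c1@1 c2@6 c3@10, authorship .11...22..33.
After op 5 (add_cursor(9)): buffer="ujywlojydwjyi" (len 13), cursors c1@1 c2@6 c4@9 c3@10, authorship .11...22..33.
After op 6 (delete): buffer="jywljyjyi" (len 9), cursors c1@0 c2@4 c3@6 c4@6, authorship 11..2233.
After op 7 (move_left): buffer="jywljyjyi" (len 9), cursors c1@0 c2@3 c3@5 c4@5, authorship 11..2233.
After op 8 (move_right): buffer="jywljyjyi" (len 9), cursors c1@1 c2@4 c3@6 c4@6, authorship 11..2233.
Authorship (.=original, N=cursor N): 1 1 . . 2 2 3 3 .
Index 8: author = original

Answer: original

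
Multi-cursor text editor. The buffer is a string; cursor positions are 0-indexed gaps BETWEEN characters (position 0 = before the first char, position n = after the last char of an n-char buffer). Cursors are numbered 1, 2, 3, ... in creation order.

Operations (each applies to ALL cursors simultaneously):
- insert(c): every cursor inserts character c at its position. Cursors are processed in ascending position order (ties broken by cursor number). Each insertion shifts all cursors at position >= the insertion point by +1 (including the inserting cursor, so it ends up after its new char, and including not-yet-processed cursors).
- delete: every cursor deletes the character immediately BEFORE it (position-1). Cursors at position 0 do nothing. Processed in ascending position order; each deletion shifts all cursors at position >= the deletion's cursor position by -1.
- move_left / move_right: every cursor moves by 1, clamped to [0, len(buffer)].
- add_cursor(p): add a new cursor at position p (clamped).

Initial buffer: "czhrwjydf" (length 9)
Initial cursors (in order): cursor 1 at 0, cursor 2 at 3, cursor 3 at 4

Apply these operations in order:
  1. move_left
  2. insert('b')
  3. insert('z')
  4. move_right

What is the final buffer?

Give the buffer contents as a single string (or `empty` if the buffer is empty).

Answer: bzczbzhbzrwjydf

Derivation:
After op 1 (move_left): buffer="czhrwjydf" (len 9), cursors c1@0 c2@2 c3@3, authorship .........
After op 2 (insert('b')): buffer="bczbhbrwjydf" (len 12), cursors c1@1 c2@4 c3@6, authorship 1..2.3......
After op 3 (insert('z')): buffer="bzczbzhbzrwjydf" (len 15), cursors c1@2 c2@6 c3@9, authorship 11..22.33......
After op 4 (move_right): buffer="bzczbzhbzrwjydf" (len 15), cursors c1@3 c2@7 c3@10, authorship 11..22.33......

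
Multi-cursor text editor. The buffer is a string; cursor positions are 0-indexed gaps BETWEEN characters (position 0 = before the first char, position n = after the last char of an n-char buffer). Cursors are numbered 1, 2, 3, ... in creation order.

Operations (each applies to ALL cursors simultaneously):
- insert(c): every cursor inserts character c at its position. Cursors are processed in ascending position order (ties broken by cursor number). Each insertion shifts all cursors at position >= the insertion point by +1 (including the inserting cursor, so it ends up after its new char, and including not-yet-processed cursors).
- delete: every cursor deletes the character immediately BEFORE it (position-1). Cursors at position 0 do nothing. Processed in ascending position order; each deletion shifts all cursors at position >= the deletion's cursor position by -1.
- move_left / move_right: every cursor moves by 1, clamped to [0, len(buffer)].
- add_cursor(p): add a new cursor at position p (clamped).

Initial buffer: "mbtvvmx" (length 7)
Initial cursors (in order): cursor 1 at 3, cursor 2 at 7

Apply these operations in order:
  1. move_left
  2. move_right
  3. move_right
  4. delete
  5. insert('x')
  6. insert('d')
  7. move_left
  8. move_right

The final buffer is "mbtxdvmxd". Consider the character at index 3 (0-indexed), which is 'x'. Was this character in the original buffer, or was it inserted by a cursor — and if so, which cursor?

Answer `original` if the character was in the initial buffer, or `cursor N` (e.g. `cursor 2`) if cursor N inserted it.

Answer: cursor 1

Derivation:
After op 1 (move_left): buffer="mbtvvmx" (len 7), cursors c1@2 c2@6, authorship .......
After op 2 (move_right): buffer="mbtvvmx" (len 7), cursors c1@3 c2@7, authorship .......
After op 3 (move_right): buffer="mbtvvmx" (len 7), cursors c1@4 c2@7, authorship .......
After op 4 (delete): buffer="mbtvm" (len 5), cursors c1@3 c2@5, authorship .....
After op 5 (insert('x')): buffer="mbtxvmx" (len 7), cursors c1@4 c2@7, authorship ...1..2
After op 6 (insert('d')): buffer="mbtxdvmxd" (len 9), cursors c1@5 c2@9, authorship ...11..22
After op 7 (move_left): buffer="mbtxdvmxd" (len 9), cursors c1@4 c2@8, authorship ...11..22
After op 8 (move_right): buffer="mbtxdvmxd" (len 9), cursors c1@5 c2@9, authorship ...11..22
Authorship (.=original, N=cursor N): . . . 1 1 . . 2 2
Index 3: author = 1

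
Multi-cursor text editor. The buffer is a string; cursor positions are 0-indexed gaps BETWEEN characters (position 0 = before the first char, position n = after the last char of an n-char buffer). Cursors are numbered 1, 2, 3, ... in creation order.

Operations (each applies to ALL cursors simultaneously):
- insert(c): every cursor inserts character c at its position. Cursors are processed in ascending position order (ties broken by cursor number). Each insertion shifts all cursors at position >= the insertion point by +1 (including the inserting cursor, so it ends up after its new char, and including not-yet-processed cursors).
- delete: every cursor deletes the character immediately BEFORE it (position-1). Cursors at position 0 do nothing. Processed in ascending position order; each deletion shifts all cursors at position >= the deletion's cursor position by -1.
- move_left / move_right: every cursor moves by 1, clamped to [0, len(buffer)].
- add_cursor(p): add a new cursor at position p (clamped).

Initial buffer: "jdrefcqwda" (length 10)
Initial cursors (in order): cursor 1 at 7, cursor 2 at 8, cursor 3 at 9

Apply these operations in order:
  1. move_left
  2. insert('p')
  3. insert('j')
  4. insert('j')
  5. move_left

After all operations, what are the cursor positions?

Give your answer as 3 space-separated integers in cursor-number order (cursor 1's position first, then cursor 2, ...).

Answer: 8 12 16

Derivation:
After op 1 (move_left): buffer="jdrefcqwda" (len 10), cursors c1@6 c2@7 c3@8, authorship ..........
After op 2 (insert('p')): buffer="jdrefcpqpwpda" (len 13), cursors c1@7 c2@9 c3@11, authorship ......1.2.3..
After op 3 (insert('j')): buffer="jdrefcpjqpjwpjda" (len 16), cursors c1@8 c2@11 c3@14, authorship ......11.22.33..
After op 4 (insert('j')): buffer="jdrefcpjjqpjjwpjjda" (len 19), cursors c1@9 c2@13 c3@17, authorship ......111.222.333..
After op 5 (move_left): buffer="jdrefcpjjqpjjwpjjda" (len 19), cursors c1@8 c2@12 c3@16, authorship ......111.222.333..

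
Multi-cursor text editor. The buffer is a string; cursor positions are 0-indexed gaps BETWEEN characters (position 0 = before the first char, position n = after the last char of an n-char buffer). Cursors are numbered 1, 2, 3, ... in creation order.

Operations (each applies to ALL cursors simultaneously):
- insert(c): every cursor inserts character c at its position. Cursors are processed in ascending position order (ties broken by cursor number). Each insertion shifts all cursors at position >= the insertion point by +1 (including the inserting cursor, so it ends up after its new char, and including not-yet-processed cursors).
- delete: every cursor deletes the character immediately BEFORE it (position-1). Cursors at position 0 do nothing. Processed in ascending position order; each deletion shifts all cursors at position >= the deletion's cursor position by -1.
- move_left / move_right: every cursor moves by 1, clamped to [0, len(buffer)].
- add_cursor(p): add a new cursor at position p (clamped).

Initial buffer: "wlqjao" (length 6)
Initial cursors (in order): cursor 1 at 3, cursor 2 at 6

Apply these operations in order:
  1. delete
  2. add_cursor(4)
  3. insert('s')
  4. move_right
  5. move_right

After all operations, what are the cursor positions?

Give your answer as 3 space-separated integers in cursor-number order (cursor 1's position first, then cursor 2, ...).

After op 1 (delete): buffer="wlja" (len 4), cursors c1@2 c2@4, authorship ....
After op 2 (add_cursor(4)): buffer="wlja" (len 4), cursors c1@2 c2@4 c3@4, authorship ....
After op 3 (insert('s')): buffer="wlsjass" (len 7), cursors c1@3 c2@7 c3@7, authorship ..1..23
After op 4 (move_right): buffer="wlsjass" (len 7), cursors c1@4 c2@7 c3@7, authorship ..1..23
After op 5 (move_right): buffer="wlsjass" (len 7), cursors c1@5 c2@7 c3@7, authorship ..1..23

Answer: 5 7 7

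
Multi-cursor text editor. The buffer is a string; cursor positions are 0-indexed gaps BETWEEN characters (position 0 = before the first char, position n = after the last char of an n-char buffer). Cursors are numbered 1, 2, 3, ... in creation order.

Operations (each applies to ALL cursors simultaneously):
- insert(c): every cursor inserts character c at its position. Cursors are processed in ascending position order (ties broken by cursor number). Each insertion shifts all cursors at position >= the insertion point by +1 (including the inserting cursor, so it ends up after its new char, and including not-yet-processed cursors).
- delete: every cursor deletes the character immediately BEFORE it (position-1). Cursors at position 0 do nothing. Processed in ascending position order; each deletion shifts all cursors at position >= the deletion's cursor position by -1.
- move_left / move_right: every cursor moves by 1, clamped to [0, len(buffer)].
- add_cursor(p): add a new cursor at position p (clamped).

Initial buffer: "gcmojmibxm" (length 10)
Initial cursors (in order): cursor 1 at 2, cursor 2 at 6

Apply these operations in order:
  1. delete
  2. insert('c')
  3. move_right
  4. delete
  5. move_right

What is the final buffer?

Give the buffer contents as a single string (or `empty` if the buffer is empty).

After op 1 (delete): buffer="gmojibxm" (len 8), cursors c1@1 c2@4, authorship ........
After op 2 (insert('c')): buffer="gcmojcibxm" (len 10), cursors c1@2 c2@6, authorship .1...2....
After op 3 (move_right): buffer="gcmojcibxm" (len 10), cursors c1@3 c2@7, authorship .1...2....
After op 4 (delete): buffer="gcojcbxm" (len 8), cursors c1@2 c2@5, authorship .1..2...
After op 5 (move_right): buffer="gcojcbxm" (len 8), cursors c1@3 c2@6, authorship .1..2...

Answer: gcojcbxm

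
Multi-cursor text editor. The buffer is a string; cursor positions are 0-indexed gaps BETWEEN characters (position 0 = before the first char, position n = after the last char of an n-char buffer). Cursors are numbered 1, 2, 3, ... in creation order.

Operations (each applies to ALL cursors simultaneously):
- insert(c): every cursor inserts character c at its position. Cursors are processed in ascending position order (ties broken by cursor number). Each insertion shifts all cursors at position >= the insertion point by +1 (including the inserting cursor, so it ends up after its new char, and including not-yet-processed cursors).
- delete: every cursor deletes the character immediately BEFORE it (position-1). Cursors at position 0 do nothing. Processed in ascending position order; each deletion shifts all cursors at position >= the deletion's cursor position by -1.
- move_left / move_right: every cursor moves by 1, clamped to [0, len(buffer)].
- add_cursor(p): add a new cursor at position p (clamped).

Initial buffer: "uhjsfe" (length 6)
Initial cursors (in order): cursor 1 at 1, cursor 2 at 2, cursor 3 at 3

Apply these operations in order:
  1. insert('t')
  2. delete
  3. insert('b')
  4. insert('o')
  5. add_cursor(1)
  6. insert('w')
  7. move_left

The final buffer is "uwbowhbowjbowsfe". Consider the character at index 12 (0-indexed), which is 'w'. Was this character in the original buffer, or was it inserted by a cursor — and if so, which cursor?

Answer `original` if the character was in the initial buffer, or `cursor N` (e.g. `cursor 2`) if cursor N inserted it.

After op 1 (insert('t')): buffer="uthtjtsfe" (len 9), cursors c1@2 c2@4 c3@6, authorship .1.2.3...
After op 2 (delete): buffer="uhjsfe" (len 6), cursors c1@1 c2@2 c3@3, authorship ......
After op 3 (insert('b')): buffer="ubhbjbsfe" (len 9), cursors c1@2 c2@4 c3@6, authorship .1.2.3...
After op 4 (insert('o')): buffer="ubohbojbosfe" (len 12), cursors c1@3 c2@6 c3@9, authorship .11.22.33...
After op 5 (add_cursor(1)): buffer="ubohbojbosfe" (len 12), cursors c4@1 c1@3 c2@6 c3@9, authorship .11.22.33...
After op 6 (insert('w')): buffer="uwbowhbowjbowsfe" (len 16), cursors c4@2 c1@5 c2@9 c3@13, authorship .4111.222.333...
After op 7 (move_left): buffer="uwbowhbowjbowsfe" (len 16), cursors c4@1 c1@4 c2@8 c3@12, authorship .4111.222.333...
Authorship (.=original, N=cursor N): . 4 1 1 1 . 2 2 2 . 3 3 3 . . .
Index 12: author = 3

Answer: cursor 3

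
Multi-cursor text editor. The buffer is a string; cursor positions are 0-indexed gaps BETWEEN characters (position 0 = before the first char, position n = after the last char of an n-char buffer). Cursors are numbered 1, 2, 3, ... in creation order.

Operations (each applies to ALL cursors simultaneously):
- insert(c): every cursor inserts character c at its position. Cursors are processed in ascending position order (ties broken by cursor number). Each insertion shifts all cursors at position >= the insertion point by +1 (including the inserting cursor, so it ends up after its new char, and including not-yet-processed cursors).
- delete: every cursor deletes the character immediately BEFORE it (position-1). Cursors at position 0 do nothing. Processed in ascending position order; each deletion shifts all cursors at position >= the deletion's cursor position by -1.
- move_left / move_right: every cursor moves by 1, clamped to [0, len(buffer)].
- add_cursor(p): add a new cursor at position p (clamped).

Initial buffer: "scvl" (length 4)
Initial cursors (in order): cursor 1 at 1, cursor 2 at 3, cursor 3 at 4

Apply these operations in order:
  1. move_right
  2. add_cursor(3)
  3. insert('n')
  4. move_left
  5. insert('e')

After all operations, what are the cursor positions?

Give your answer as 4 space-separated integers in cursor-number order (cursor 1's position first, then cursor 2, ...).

After op 1 (move_right): buffer="scvl" (len 4), cursors c1@2 c2@4 c3@4, authorship ....
After op 2 (add_cursor(3)): buffer="scvl" (len 4), cursors c1@2 c4@3 c2@4 c3@4, authorship ....
After op 3 (insert('n')): buffer="scnvnlnn" (len 8), cursors c1@3 c4@5 c2@8 c3@8, authorship ..1.4.23
After op 4 (move_left): buffer="scnvnlnn" (len 8), cursors c1@2 c4@4 c2@7 c3@7, authorship ..1.4.23
After op 5 (insert('e')): buffer="scenvenlneen" (len 12), cursors c1@3 c4@6 c2@11 c3@11, authorship ..11.44.2233

Answer: 3 11 11 6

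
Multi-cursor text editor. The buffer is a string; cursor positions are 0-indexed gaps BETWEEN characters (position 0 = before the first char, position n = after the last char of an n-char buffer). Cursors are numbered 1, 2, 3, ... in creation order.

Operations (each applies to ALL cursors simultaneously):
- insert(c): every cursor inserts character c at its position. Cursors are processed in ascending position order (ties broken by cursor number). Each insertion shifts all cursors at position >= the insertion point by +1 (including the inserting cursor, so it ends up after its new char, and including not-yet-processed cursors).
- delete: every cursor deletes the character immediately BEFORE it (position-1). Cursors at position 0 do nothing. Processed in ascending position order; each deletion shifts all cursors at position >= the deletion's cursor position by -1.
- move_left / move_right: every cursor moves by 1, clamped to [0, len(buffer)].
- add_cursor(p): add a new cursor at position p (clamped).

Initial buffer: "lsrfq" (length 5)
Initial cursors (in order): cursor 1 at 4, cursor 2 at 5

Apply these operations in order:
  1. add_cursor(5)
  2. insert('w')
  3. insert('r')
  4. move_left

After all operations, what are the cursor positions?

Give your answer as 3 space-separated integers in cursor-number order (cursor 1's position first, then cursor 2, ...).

After op 1 (add_cursor(5)): buffer="lsrfq" (len 5), cursors c1@4 c2@5 c3@5, authorship .....
After op 2 (insert('w')): buffer="lsrfwqww" (len 8), cursors c1@5 c2@8 c3@8, authorship ....1.23
After op 3 (insert('r')): buffer="lsrfwrqwwrr" (len 11), cursors c1@6 c2@11 c3@11, authorship ....11.2323
After op 4 (move_left): buffer="lsrfwrqwwrr" (len 11), cursors c1@5 c2@10 c3@10, authorship ....11.2323

Answer: 5 10 10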